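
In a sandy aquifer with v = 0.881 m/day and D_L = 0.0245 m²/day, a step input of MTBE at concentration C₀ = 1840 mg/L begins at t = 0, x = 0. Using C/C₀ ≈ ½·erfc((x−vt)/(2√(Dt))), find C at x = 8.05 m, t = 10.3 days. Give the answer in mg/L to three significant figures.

For a continuous step input, C/C₀ ≈ ½·erfc((x−vt)/(2√(Dt))).
vt = 0.881 × 10.3 = 9.0743 m and 2√(Dt) = 2√(0.0245 × 10.3) = 1.005 m.
Argument (x−vt)/(2√(Dt)) = (8.05 − 9.0743)/1.005 = -1.019; ½·erfc(-1.019) = 0.9252.
C = 1840 × 0.9252 = 1700 mg/L.

1700 mg/L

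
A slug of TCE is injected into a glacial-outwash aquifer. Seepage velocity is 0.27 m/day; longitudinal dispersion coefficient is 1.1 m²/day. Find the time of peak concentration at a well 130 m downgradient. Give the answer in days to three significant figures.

467 days

For the 1D instantaneous-source solution, setting ∂C/∂t = 0 at fixed x gives v²t² + 2Dt − x² = 0, so t = (√(D² + v²x²) − D)/v².
√(D² + v²x²) = √(1.1² + 0.27² × 130²) = 35.12; v² = 0.0729.
t = (35.12 − 1.1)/0.0729 = 467 days (vs. the pure-advection estimate x/v = 481 d).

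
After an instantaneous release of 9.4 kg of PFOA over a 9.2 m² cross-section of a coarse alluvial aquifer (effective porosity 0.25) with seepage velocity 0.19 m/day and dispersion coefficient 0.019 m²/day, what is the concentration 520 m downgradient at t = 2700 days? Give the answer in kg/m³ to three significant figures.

0.127 kg/m³

For an instantaneous plane source, C(x,t) = M/(n_e·A·√(4πDt)) · exp(−(x−vt)²/(4Dt)), with n_e·A the pore (flow) area.
Plume center vt = 0.19 × 2700 = 513 m, so the well at 520 m is 7 m downgradient of the peak.
√(4πDt) = 25.39 m, giving peak height M/(n_e·A·√(4πDt)) = 9.4/(0.25 × 9.2 × 25.39) = 0.1610 kg/m³.
(x−vt)²/(4Dt) = (7)²/(4 × 0.019 × 2700) = 0.2388; exp(−0.2388) = 0.7876.
C = 0.1610 × 0.7876 = 0.127 kg/m³.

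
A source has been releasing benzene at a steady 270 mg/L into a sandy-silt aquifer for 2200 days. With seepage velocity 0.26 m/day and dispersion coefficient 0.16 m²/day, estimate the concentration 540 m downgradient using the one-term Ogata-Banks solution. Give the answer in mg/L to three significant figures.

For a continuous step input, C/C₀ ≈ ½·erfc((x−vt)/(2√(Dt))).
vt = 0.26 × 2200 = 572 m and 2√(Dt) = 2√(0.16 × 2200) = 37.52 m.
Argument (x−vt)/(2√(Dt)) = (540 − 572)/37.52 = -0.8529; ½·erfc(-0.8529) = 0.8861.
C = 270 × 0.8861 = 239 mg/L.

239 mg/L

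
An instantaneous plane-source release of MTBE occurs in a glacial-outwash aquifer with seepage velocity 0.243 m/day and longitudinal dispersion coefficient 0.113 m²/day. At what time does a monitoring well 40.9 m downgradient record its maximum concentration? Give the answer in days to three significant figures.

For the 1D instantaneous-source solution, setting ∂C/∂t = 0 at fixed x gives v²t² + 2Dt − x² = 0, so t = (√(D² + v²x²) − D)/v².
√(D² + v²x²) = √(0.113² + 0.243² × 40.9²) = 9.939; v² = 0.059049.
t = (9.939 − 0.113)/0.059049 = 166 days (vs. the pure-advection estimate x/v = 168 d).

166 days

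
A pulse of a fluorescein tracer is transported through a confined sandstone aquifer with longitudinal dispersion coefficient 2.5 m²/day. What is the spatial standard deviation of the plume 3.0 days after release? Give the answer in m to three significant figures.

3.87 m

Dispersive spreading gives a Gaussian with σ² = 2Dt; advection only shifts the center.
σ = √(2 × 2.5 × 3.0) = 3.87 m.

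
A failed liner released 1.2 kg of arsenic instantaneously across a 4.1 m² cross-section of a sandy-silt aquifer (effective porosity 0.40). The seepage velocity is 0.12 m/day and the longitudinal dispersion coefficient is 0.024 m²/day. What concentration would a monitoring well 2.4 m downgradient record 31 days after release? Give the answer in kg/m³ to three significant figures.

For an instantaneous plane source, C(x,t) = M/(n_e·A·√(4πDt)) · exp(−(x−vt)²/(4Dt)), with n_e·A the pore (flow) area.
Plume center vt = 0.12 × 31 = 3.72 m, so the well at 2.4 m is 1.32 m upgradient of the peak.
√(4πDt) = 3.058 m, giving peak height M/(n_e·A·√(4πDt)) = 1.2/(0.40 × 4.1 × 3.058) = 0.2393 kg/m³.
(x−vt)²/(4Dt) = (-1.32)²/(4 × 0.024 × 31) = 0.5855; exp(−0.5855) = 0.5568.
C = 0.2393 × 0.5568 = 0.133 kg/m³.

0.133 kg/m³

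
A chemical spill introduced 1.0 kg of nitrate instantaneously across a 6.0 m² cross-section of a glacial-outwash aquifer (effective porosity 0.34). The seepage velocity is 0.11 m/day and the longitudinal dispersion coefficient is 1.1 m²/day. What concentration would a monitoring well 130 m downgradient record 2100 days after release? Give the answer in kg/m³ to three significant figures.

0.000954 kg/m³

For an instantaneous plane source, C(x,t) = M/(n_e·A·√(4πDt)) · exp(−(x−vt)²/(4Dt)), with n_e·A the pore (flow) area.
Plume center vt = 0.11 × 2100 = 231 m, so the well at 130 m is 101 m upgradient of the peak.
√(4πDt) = 170.4 m, giving peak height M/(n_e·A·√(4πDt)) = 1.0/(0.34 × 6.0 × 170.4) = 0.002877 kg/m³.
(x−vt)²/(4Dt) = (-101)²/(4 × 1.1 × 2100) = 1.104; exp(−1.104) = 0.3315.
C = 0.002877 × 0.3315 = 0.000954 kg/m³.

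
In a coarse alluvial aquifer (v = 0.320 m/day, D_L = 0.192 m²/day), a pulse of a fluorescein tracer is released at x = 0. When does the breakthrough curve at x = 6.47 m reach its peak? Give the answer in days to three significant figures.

For the 1D instantaneous-source solution, setting ∂C/∂t = 0 at fixed x gives v²t² + 2Dt − x² = 0, so t = (√(D² + v²x²) − D)/v².
√(D² + v²x²) = √(0.192² + 0.320² × 6.47²) = 2.079; v² = 0.1024.
t = (2.079 − 0.192)/0.1024 = 18.4 days (vs. the pure-advection estimate x/v = 20.2 d).

18.4 days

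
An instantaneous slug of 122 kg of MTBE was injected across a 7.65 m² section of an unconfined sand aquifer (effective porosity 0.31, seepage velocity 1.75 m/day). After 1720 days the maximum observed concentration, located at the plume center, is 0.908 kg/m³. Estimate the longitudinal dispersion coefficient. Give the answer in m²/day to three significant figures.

At the plume center C_max = M/(n_e·A·√(4πDt)), so D = M²/(4πt·(n_e·A·C_max)²).
n_e·A·C_max = 0.31 × 7.65 × 0.908 = 2.153 kg/m.
D = 122²/(4π × 1720 × 2.153²) = 0.149 m²/day.

0.149 m²/day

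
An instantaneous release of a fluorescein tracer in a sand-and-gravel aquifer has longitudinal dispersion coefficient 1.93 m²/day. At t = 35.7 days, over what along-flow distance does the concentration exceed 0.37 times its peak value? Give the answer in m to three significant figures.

33.1 m

The plume is Gaussian with σ = √(2Dt) = √(2 × 1.93 × 35.7) = 11.74 m.
C/C_peak = exp(−Δx²/(2σ²)) = 0.37 ⇒ Δx = σ·√(−2 ln 0.37) = 11.74 × 1.410 = 16.55 m.
Width = 2Δx = 33.1 m.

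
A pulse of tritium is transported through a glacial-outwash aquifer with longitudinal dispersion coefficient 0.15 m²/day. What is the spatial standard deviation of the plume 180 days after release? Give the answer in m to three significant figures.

7.35 m

Dispersive spreading gives a Gaussian with σ² = 2Dt; advection only shifts the center.
σ = √(2 × 0.15 × 180) = 7.35 m.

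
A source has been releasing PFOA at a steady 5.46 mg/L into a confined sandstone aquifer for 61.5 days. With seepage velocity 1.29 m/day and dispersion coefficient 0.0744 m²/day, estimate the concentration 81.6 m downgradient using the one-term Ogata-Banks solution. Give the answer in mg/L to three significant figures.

1.24 mg/L

For a continuous step input, C/C₀ ≈ ½·erfc((x−vt)/(2√(Dt))).
vt = 1.29 × 61.5 = 79.335 m and 2√(Dt) = 2√(0.0744 × 61.5) = 4.278 m.
Argument (x−vt)/(2√(Dt)) = (81.6 − 79.335)/4.278 = 0.5295; ½·erfc(0.5295) = 0.2270.
C = 5.46 × 0.2270 = 1.24 mg/L.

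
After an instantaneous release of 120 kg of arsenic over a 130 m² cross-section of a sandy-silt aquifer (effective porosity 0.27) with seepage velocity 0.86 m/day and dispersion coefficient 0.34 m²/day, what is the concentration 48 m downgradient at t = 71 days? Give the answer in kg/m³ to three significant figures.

0.0336 kg/m³

For an instantaneous plane source, C(x,t) = M/(n_e·A·√(4πDt)) · exp(−(x−vt)²/(4Dt)), with n_e·A the pore (flow) area.
Plume center vt = 0.86 × 71 = 61.06 m, so the well at 48 m is 13.06 m upgradient of the peak.
√(4πDt) = 17.42 m, giving peak height M/(n_e·A·√(4πDt)) = 120/(0.27 × 130 × 17.42) = 0.1963 kg/m³.
(x−vt)²/(4Dt) = (-13.06)²/(4 × 0.34 × 71) = 1.766; exp(−1.766) = 0.1710.
C = 0.1963 × 0.1710 = 0.0336 kg/m³.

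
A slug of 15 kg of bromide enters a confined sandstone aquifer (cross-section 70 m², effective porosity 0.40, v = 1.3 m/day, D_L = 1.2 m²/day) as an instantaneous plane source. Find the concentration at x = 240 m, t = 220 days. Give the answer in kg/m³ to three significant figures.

For an instantaneous plane source, C(x,t) = M/(n_e·A·√(4πDt)) · exp(−(x−vt)²/(4Dt)), with n_e·A the pore (flow) area.
Plume center vt = 1.3 × 220 = 286 m, so the well at 240 m is 46 m upgradient of the peak.
√(4πDt) = 57.60 m, giving peak height M/(n_e·A·√(4πDt)) = 15/(0.40 × 70 × 57.60) = 0.009301 kg/m³.
(x−vt)²/(4Dt) = (-46)²/(4 × 1.2 × 220) = 2.004; exp(−2.004) = 0.1348.
C = 0.009301 × 0.1348 = 0.00125 kg/m³.

0.00125 kg/m³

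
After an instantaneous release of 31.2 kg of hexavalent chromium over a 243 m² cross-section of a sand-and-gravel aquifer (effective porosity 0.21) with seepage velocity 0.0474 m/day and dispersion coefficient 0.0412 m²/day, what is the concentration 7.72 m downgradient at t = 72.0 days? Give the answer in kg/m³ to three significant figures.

0.0210 kg/m³

For an instantaneous plane source, C(x,t) = M/(n_e·A·√(4πDt)) · exp(−(x−vt)²/(4Dt)), with n_e·A the pore (flow) area.
Plume center vt = 0.0474 × 72.0 = 3.4128 m, so the well at 7.72 m is 4.3072 m downgradient of the peak.
√(4πDt) = 6.105 m, giving peak height M/(n_e·A·√(4πDt)) = 31.2/(0.21 × 243 × 6.105) = 0.1001 kg/m³.
(x−vt)²/(4Dt) = (4.3072)²/(4 × 0.0412 × 72.0) = 1.564; exp(−1.564) = 0.2093.
C = 0.1001 × 0.2093 = 0.0210 kg/m³.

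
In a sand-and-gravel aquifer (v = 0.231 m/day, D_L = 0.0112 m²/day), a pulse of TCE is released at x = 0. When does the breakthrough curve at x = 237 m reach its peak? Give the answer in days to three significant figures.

1030 days

For the 1D instantaneous-source solution, setting ∂C/∂t = 0 at fixed x gives v²t² + 2Dt − x² = 0, so t = (√(D² + v²x²) − D)/v².
√(D² + v²x²) = √(0.0112² + 0.231² × 237²) = 54.75; v² = 0.053361.
t = (54.75 − 0.0112)/0.053361 = 1030 days (vs. the pure-advection estimate x/v = 1030 d).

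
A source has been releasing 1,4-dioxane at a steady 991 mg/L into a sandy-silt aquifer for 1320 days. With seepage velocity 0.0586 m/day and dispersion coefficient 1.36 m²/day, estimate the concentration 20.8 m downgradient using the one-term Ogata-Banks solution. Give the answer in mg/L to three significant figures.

820 mg/L

For a continuous step input, C/C₀ ≈ ½·erfc((x−vt)/(2√(Dt))).
vt = 0.0586 × 1320 = 77.352 m and 2√(Dt) = 2√(1.36 × 1320) = 84.74 m.
Argument (x−vt)/(2√(Dt)) = (20.8 − 77.352)/84.74 = -0.6674; ½·erfc(-0.6674) = 0.8274.
C = 991 × 0.8274 = 820 mg/L.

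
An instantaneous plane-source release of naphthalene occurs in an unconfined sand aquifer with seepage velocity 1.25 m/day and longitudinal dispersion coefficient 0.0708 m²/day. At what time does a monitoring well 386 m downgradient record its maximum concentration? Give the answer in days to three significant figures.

309 days

For the 1D instantaneous-source solution, setting ∂C/∂t = 0 at fixed x gives v²t² + 2Dt − x² = 0, so t = (√(D² + v²x²) − D)/v².
√(D² + v²x²) = √(0.0708² + 1.25² × 386²) = 482.5; v² = 1.5625.
t = (482.5 − 0.0708)/1.5625 = 309 days (vs. the pure-advection estimate x/v = 309 d).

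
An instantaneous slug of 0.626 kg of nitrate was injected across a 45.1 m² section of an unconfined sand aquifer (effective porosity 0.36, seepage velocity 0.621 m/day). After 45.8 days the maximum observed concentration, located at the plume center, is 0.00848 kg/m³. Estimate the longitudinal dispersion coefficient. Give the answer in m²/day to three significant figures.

0.0359 m²/day

At the plume center C_max = M/(n_e·A·√(4πDt)), so D = M²/(4πt·(n_e·A·C_max)²).
n_e·A·C_max = 0.36 × 45.1 × 0.00848 = 0.1377 kg/m.
D = 0.626²/(4π × 45.8 × 0.1377²) = 0.0359 m²/day.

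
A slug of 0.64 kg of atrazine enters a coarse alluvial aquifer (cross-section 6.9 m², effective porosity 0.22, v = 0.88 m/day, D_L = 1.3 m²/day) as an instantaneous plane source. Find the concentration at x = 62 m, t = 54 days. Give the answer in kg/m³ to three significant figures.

0.00673 kg/m³

For an instantaneous plane source, C(x,t) = M/(n_e·A·√(4πDt)) · exp(−(x−vt)²/(4Dt)), with n_e·A the pore (flow) area.
Plume center vt = 0.88 × 54 = 47.52 m, so the well at 62 m is 14.48 m downgradient of the peak.
√(4πDt) = 29.70 m, giving peak height M/(n_e·A·√(4πDt)) = 0.64/(0.22 × 6.9 × 29.70) = 0.01420 kg/m³.
(x−vt)²/(4Dt) = (14.48)²/(4 × 1.3 × 54) = 0.7467; exp(−0.7467) = 0.4739.
C = 0.01420 × 0.4739 = 0.00673 kg/m³.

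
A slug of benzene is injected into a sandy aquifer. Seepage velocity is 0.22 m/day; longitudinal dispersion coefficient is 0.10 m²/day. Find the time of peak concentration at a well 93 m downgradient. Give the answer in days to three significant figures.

For the 1D instantaneous-source solution, setting ∂C/∂t = 0 at fixed x gives v²t² + 2Dt − x² = 0, so t = (√(D² + v²x²) − D)/v².
√(D² + v²x²) = √(0.10² + 0.22² × 93²) = 20.46; v² = 0.0484.
t = (20.46 − 0.10)/0.0484 = 421 days (vs. the pure-advection estimate x/v = 423 d).

421 days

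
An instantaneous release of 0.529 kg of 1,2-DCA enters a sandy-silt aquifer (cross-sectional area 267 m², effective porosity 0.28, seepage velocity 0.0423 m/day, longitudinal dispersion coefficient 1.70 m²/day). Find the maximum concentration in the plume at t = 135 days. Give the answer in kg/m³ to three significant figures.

0.000132 kg/m³

The peak of an instantaneous 1D plume sits at x = vt; there the Gaussian factor is 1 and C_max = M/(n_e·A·√(4πDt)), where n_e·A is the pore area the mass is dissolved in.
√(4πDt) = √(4π × 1.70 × 135) = 53.70 m, so C_max = 0.529/(0.28 × 267 × 53.70) = 0.000132 kg/m³.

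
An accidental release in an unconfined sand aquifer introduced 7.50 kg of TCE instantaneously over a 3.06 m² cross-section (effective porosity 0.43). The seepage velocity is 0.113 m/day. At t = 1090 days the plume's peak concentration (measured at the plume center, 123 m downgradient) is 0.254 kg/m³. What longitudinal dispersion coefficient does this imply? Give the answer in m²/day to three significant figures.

0.0368 m²/day

At the plume center C_max = M/(n_e·A·√(4πDt)), so D = M²/(4πt·(n_e·A·C_max)²).
n_e·A·C_max = 0.43 × 3.06 × 0.254 = 0.3342 kg/m.
D = 7.50²/(4π × 1090 × 0.3342²) = 0.0368 m²/day.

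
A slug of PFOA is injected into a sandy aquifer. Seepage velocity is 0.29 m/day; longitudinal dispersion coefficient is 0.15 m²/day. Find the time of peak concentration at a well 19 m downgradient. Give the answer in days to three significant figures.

For the 1D instantaneous-source solution, setting ∂C/∂t = 0 at fixed x gives v²t² + 2Dt − x² = 0, so t = (√(D² + v²x²) − D)/v².
√(D² + v²x²) = √(0.15² + 0.29² × 19²) = 5.512; v² = 0.0841.
t = (5.512 − 0.15)/0.0841 = 63.8 days (vs. the pure-advection estimate x/v = 65.5 d).

63.8 days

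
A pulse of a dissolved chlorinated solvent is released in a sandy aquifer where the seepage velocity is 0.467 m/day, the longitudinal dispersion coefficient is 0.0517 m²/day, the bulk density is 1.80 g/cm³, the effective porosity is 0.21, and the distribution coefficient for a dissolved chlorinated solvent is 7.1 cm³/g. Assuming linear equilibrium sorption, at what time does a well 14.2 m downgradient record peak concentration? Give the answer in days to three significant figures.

1870 days

Retardation factor R = 1 + ρ_b·K_d/n = 1 + 1.80 × 7.1/0.21 = 61.86.
Sorption retards both mechanisms: v_R = v/R = 0.007549 m/day, D_R = D/R = 0.0008358 m²/day.
Peak time from v_R²t² + 2D_R t − x² = 0: t = (√(D_R² + v_R²x²) − D_R)/v_R².
√(D_R² + v_R²x²) = √(0.0008358² + 0.007549² × 14.2²) = 0.1072; v_R² = 5.699e-05.
t = (0.1072 − 0.0008358)/5.699e-05 = 1870 days.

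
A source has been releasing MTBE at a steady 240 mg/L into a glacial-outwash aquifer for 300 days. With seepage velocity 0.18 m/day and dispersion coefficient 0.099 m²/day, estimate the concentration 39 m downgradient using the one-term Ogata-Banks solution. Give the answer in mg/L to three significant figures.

234 mg/L

For a continuous step input, C/C₀ ≈ ½·erfc((x−vt)/(2√(Dt))).
vt = 0.18 × 300 = 54 m and 2√(Dt) = 2√(0.099 × 300) = 10.90 m.
Argument (x−vt)/(2√(Dt)) = (39 − 54)/10.90 = -1.376; ½·erfc(-1.376) = 0.9742.
C = 240 × 0.9742 = 234 mg/L.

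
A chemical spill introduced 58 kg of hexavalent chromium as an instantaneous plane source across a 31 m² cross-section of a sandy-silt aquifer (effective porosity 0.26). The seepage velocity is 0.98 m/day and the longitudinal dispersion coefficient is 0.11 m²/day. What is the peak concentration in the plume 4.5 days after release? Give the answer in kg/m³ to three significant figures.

The peak of an instantaneous 1D plume sits at x = vt; there the Gaussian factor is 1 and C_max = M/(n_e·A·√(4πDt)), where n_e·A is the pore area the mass is dissolved in.
√(4πDt) = √(4π × 0.11 × 4.5) = 2.494 m, so C_max = 58/(0.26 × 31 × 2.494) = 2.89 kg/m³.

2.89 kg/m³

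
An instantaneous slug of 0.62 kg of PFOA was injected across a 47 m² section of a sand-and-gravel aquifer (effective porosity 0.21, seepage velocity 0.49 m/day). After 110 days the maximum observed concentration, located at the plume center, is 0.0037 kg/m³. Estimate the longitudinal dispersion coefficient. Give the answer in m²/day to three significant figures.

0.209 m²/day

At the plume center C_max = M/(n_e·A·√(4πDt)), so D = M²/(4πt·(n_e·A·C_max)²).
n_e·A·C_max = 0.21 × 47 × 0.0037 = 0.03652 kg/m.
D = 0.62²/(4π × 110 × 0.03652²) = 0.209 m²/day.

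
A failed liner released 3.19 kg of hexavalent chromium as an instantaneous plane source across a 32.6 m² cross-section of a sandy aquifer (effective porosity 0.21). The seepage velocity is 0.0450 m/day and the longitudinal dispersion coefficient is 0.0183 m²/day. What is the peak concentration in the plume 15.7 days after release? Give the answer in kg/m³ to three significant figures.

0.245 kg/m³

The peak of an instantaneous 1D plume sits at x = vt; there the Gaussian factor is 1 and C_max = M/(n_e·A·√(4πDt)), where n_e·A is the pore area the mass is dissolved in.
√(4πDt) = √(4π × 0.0183 × 15.7) = 1.900 m, so C_max = 3.19/(0.21 × 32.6 × 1.900) = 0.245 kg/m³.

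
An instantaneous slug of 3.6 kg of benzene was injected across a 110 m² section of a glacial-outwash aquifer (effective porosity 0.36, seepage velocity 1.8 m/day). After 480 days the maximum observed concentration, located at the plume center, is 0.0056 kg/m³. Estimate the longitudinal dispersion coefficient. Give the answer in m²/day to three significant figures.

0.0437 m²/day

At the plume center C_max = M/(n_e·A·√(4πDt)), so D = M²/(4πt·(n_e·A·C_max)²).
n_e·A·C_max = 0.36 × 110 × 0.0056 = 0.2218 kg/m.
D = 3.6²/(4π × 480 × 0.2218²) = 0.0437 m²/day.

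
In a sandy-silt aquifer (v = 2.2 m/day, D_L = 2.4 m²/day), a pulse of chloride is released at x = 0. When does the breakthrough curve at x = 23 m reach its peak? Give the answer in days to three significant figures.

9.97 days

For the 1D instantaneous-source solution, setting ∂C/∂t = 0 at fixed x gives v²t² + 2Dt − x² = 0, so t = (√(D² + v²x²) − D)/v².
√(D² + v²x²) = √(2.4² + 2.2² × 23²) = 50.66; v² = 4.84.
t = (50.66 − 2.4)/4.84 = 9.97 days (vs. the pure-advection estimate x/v = 10.5 d).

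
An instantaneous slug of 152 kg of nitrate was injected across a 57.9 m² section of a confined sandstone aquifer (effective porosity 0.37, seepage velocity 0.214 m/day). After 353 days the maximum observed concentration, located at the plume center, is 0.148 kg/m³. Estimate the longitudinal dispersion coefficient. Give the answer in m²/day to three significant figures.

0.518 m²/day

At the plume center C_max = M/(n_e·A·√(4πDt)), so D = M²/(4πt·(n_e·A·C_max)²).
n_e·A·C_max = 0.37 × 57.9 × 0.148 = 3.171 kg/m.
D = 152²/(4π × 353 × 3.171²) = 0.518 m²/day.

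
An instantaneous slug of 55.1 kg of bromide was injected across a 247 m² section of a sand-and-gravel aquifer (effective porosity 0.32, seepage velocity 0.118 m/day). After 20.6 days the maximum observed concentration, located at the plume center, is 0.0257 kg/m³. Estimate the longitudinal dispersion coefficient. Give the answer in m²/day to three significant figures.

At the plume center C_max = M/(n_e·A·√(4πDt)), so D = M²/(4πt·(n_e·A·C_max)²).
n_e·A·C_max = 0.32 × 247 × 0.0257 = 2.031 kg/m.
D = 55.1²/(4π × 20.6 × 2.031²) = 2.84 m²/day.

2.84 m²/day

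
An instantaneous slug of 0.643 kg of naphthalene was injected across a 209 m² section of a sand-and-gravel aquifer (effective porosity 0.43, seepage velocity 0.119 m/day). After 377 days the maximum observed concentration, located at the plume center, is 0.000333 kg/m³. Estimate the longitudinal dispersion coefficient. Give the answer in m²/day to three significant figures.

At the plume center C_max = M/(n_e·A·√(4πDt)), so D = M²/(4πt·(n_e·A·C_max)²).
n_e·A·C_max = 0.43 × 209 × 0.000333 = 0.02993 kg/m.
D = 0.643²/(4π × 377 × 0.02993²) = 0.0974 m²/day.

0.0974 m²/day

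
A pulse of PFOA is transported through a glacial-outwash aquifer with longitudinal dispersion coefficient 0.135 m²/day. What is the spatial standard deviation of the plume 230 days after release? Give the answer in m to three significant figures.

7.88 m

Dispersive spreading gives a Gaussian with σ² = 2Dt; advection only shifts the center.
σ = √(2 × 0.135 × 230) = 7.88 m.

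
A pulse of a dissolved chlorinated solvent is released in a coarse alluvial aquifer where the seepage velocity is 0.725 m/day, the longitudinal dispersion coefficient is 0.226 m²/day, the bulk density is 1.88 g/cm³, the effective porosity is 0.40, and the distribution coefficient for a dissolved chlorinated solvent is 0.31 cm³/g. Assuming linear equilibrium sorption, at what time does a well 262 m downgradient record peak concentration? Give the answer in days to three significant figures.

887 days

Retardation factor R = 1 + ρ_b·K_d/n = 1 + 1.88 × 0.31/0.40 = 2.457.
Sorption retards both mechanisms: v_R = v/R = 0.2951 m/day, D_R = D/R = 0.09198 m²/day.
Peak time from v_R²t² + 2D_R t − x² = 0: t = (√(D_R² + v_R²x²) − D_R)/v_R².
√(D_R² + v_R²x²) = √(0.09198² + 0.2951² × 262²) = 77.32; v_R² = 0.08708.
t = (77.32 − 0.09198)/0.08708 = 887 days.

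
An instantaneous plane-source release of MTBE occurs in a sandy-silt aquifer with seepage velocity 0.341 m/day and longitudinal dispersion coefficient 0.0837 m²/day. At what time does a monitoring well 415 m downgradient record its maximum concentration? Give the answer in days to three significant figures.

1220 days

For the 1D instantaneous-source solution, setting ∂C/∂t = 0 at fixed x gives v²t² + 2Dt − x² = 0, so t = (√(D² + v²x²) − D)/v².
√(D² + v²x²) = √(0.0837² + 0.341² × 415²) = 141.5; v² = 0.116281.
t = (141.5 − 0.0837)/0.116281 = 1220 days (vs. the pure-advection estimate x/v = 1220 d).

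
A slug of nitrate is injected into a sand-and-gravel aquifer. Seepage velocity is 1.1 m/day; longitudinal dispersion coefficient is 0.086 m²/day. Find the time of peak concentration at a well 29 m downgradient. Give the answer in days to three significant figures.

For the 1D instantaneous-source solution, setting ∂C/∂t = 0 at fixed x gives v²t² + 2Dt − x² = 0, so t = (√(D² + v²x²) − D)/v².
√(D² + v²x²) = √(0.086² + 1.1² × 29²) = 31.90; v² = 1.21.
t = (31.90 − 0.086)/1.21 = 26.3 days (vs. the pure-advection estimate x/v = 26.4 d).

26.3 days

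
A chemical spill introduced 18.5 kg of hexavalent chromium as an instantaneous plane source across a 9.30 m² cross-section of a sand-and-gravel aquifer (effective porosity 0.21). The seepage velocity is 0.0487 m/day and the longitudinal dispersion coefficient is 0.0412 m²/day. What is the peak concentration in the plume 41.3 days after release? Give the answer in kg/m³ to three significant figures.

The peak of an instantaneous 1D plume sits at x = vt; there the Gaussian factor is 1 and C_max = M/(n_e·A·√(4πDt)), where n_e·A is the pore area the mass is dissolved in.
√(4πDt) = √(4π × 0.0412 × 41.3) = 4.624 m, so C_max = 18.5/(0.21 × 9.30 × 4.624) = 2.05 kg/m³.

2.05 kg/m³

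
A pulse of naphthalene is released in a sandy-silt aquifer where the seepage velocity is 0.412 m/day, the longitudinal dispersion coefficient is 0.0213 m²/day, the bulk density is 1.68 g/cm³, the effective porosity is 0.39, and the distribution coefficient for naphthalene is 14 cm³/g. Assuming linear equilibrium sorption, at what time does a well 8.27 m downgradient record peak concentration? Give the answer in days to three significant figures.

Retardation factor R = 1 + ρ_b·K_d/n = 1 + 1.68 × 14/0.39 = 61.31.
Sorption retards both mechanisms: v_R = v/R = 0.006720 m/day, D_R = D/R = 0.0003474 m²/day.
Peak time from v_R²t² + 2D_R t − x² = 0: t = (√(D_R² + v_R²x²) − D_R)/v_R².
√(D_R² + v_R²x²) = √(0.0003474² + 0.006720² × 8.27²) = 0.05558; v_R² = 4.516e-05.
t = (0.05558 − 0.0003474)/4.516e-05 = 1220 days.

1220 days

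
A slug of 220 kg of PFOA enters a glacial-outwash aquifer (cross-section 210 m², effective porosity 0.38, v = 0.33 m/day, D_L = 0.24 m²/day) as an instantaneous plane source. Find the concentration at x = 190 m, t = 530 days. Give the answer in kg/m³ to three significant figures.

0.0441 kg/m³

For an instantaneous plane source, C(x,t) = M/(n_e·A·√(4πDt)) · exp(−(x−vt)²/(4Dt)), with n_e·A the pore (flow) area.
Plume center vt = 0.33 × 530 = 174.9 m, so the well at 190 m is 15.1 m downgradient of the peak.
√(4πDt) = 39.98 m, giving peak height M/(n_e·A·√(4πDt)) = 220/(0.38 × 210 × 39.98) = 0.06896 kg/m³.
(x−vt)²/(4Dt) = (15.1)²/(4 × 0.24 × 530) = 0.4481; exp(−0.4481) = 0.6388.
C = 0.06896 × 0.6388 = 0.0441 kg/m³.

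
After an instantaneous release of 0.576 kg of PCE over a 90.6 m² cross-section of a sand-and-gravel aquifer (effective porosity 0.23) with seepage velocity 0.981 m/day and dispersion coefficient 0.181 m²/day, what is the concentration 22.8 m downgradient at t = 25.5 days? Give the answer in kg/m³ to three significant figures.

For an instantaneous plane source, C(x,t) = M/(n_e·A·√(4πDt)) · exp(−(x−vt)²/(4Dt)), with n_e·A the pore (flow) area.
Plume center vt = 0.981 × 25.5 = 25.0155 m, so the well at 22.8 m is 2.2155 m upgradient of the peak.
√(4πDt) = 7.616 m, giving peak height M/(n_e·A·√(4πDt)) = 0.576/(0.23 × 90.6 × 7.616) = 0.003629 kg/m³.
(x−vt)²/(4Dt) = (-2.2155)²/(4 × 0.181 × 25.5) = 0.2659; exp(−0.2659) = 0.7665.
C = 0.003629 × 0.7665 = 0.00278 kg/m³.

0.00278 kg/m³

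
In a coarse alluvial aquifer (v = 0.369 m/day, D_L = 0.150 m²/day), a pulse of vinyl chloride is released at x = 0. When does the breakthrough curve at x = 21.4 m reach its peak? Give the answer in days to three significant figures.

56.9 days

For the 1D instantaneous-source solution, setting ∂C/∂t = 0 at fixed x gives v²t² + 2Dt − x² = 0, so t = (√(D² + v²x²) − D)/v².
√(D² + v²x²) = √(0.150² + 0.369² × 21.4²) = 7.898; v² = 0.136161.
t = (7.898 − 0.150)/0.136161 = 56.9 days (vs. the pure-advection estimate x/v = 58.0 d).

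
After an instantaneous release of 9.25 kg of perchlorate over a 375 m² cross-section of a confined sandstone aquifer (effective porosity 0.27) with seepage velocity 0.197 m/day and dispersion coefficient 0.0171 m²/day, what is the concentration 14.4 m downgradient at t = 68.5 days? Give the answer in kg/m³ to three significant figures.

For an instantaneous plane source, C(x,t) = M/(n_e·A·√(4πDt)) · exp(−(x−vt)²/(4Dt)), with n_e·A the pore (flow) area.
Plume center vt = 0.197 × 68.5 = 13.4945 m, so the well at 14.4 m is 0.9055 m downgradient of the peak.
√(4πDt) = 3.837 m, giving peak height M/(n_e·A·√(4πDt)) = 9.25/(0.27 × 375 × 3.837) = 0.02381 kg/m³.
(x−vt)²/(4Dt) = (0.9055)²/(4 × 0.0171 × 68.5) = 0.1750; exp(−0.1750) = 0.8395.
C = 0.02381 × 0.8395 = 0.0200 kg/m³.

0.0200 kg/m³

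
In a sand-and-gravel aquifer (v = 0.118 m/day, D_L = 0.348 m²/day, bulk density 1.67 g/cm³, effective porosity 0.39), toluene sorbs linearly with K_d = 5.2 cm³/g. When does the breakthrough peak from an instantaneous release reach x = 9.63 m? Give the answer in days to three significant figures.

Retardation factor R = 1 + ρ_b·K_d/n = 1 + 1.67 × 5.2/0.39 = 23.27.
Sorption retards both mechanisms: v_R = v/R = 0.005071 m/day, D_R = D/R = 0.01495 m²/day.
Peak time from v_R²t² + 2D_R t − x² = 0: t = (√(D_R² + v_R²x²) − D_R)/v_R².
√(D_R² + v_R²x²) = √(0.01495² + 0.005071² × 9.63²) = 0.05107; v_R² = 2.572e-05.
t = (0.05107 − 0.01495)/2.572e-05 = 1400 days.

1400 days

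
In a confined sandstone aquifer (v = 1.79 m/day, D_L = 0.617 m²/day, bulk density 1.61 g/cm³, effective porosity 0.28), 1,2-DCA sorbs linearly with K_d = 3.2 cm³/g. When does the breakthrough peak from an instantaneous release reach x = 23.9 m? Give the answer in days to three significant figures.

255 days

Retardation factor R = 1 + ρ_b·K_d/n = 1 + 1.61 × 3.2/0.28 = 19.40.
Sorption retards both mechanisms: v_R = v/R = 0.09227 m/day, D_R = D/R = 0.03180 m²/day.
Peak time from v_R²t² + 2D_R t − x² = 0: t = (√(D_R² + v_R²x²) − D_R)/v_R².
√(D_R² + v_R²x²) = √(0.03180² + 0.09227² × 23.9²) = 2.205; v_R² = 0.008514.
t = (2.205 − 0.03180)/0.008514 = 255 days.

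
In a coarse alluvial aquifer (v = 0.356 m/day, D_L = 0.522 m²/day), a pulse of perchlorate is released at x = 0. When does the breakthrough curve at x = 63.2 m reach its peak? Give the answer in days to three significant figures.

173 days

For the 1D instantaneous-source solution, setting ∂C/∂t = 0 at fixed x gives v²t² + 2Dt − x² = 0, so t = (√(D² + v²x²) − D)/v².
√(D² + v²x²) = √(0.522² + 0.356² × 63.2²) = 22.51; v² = 0.126736.
t = (22.51 − 0.522)/0.126736 = 173 days (vs. the pure-advection estimate x/v = 178 d).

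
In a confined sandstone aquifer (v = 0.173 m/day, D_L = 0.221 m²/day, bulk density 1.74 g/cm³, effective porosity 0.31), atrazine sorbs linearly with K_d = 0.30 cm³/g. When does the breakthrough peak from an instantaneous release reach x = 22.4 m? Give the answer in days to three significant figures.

Retardation factor R = 1 + ρ_b·K_d/n = 1 + 1.74 × 0.30/0.31 = 2.684.
Sorption retards both mechanisms: v_R = v/R = 0.06446 m/day, D_R = D/R = 0.08234 m²/day.
Peak time from v_R²t² + 2D_R t − x² = 0: t = (√(D_R² + v_R²x²) − D_R)/v_R².
√(D_R² + v_R²x²) = √(0.08234² + 0.06446² × 22.4²) = 1.446; v_R² = 0.004155.
t = (1.446 − 0.08234)/0.004155 = 328 days.

328 days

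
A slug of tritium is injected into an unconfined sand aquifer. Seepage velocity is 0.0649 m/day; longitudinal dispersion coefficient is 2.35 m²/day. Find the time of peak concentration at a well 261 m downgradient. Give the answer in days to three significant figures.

For the 1D instantaneous-source solution, setting ∂C/∂t = 0 at fixed x gives v²t² + 2Dt − x² = 0, so t = (√(D² + v²x²) − D)/v².
√(D² + v²x²) = √(2.35² + 0.0649² × 261²) = 17.10; v² = 0.00421201.
t = (17.10 − 2.35)/0.00421201 = 3500 days (vs. the pure-advection estimate x/v = 4020 d).

3500 days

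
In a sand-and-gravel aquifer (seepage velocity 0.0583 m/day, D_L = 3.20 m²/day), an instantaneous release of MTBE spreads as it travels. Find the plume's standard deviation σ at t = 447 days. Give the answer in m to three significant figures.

Dispersive spreading gives a Gaussian with σ² = 2Dt; advection only shifts the center.
σ = √(2 × 3.20 × 447) = 53.5 m.

53.5 m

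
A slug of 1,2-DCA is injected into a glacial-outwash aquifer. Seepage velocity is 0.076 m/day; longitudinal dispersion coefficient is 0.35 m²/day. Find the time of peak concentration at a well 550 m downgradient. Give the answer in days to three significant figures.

For the 1D instantaneous-source solution, setting ∂C/∂t = 0 at fixed x gives v²t² + 2Dt − x² = 0, so t = (√(D² + v²x²) − D)/v².
√(D² + v²x²) = √(0.35² + 0.076² × 550²) = 41.80; v² = 0.005776.
t = (41.80 − 0.35)/0.005776 = 7180 days (vs. the pure-advection estimate x/v = 7240 d).

7180 days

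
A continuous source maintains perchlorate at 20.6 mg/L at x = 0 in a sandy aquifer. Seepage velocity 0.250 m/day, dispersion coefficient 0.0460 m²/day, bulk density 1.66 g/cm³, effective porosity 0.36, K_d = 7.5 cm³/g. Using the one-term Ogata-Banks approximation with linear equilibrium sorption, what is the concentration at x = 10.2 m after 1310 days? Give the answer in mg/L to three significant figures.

6.06 mg/L

Retardation factor R = 1 + ρ_b·K_d/n = 1 + 1.66 × 7.5/0.36 = 35.58.
Sorption retards both mechanisms: v_R = v/R = 0.007026 m/day, D_R = D/R = 0.001293 m²/day.
v_R·t = 0.007026 × 1310 = 9.20406 m; 2√(D_R t) = 2.603 m; argument = (10.2 − 9.20406)/2.603 = 0.3826.
C = C₀ × ½·erfc(0.3826) = 20.6 × 0.2942 = 6.06 mg/L.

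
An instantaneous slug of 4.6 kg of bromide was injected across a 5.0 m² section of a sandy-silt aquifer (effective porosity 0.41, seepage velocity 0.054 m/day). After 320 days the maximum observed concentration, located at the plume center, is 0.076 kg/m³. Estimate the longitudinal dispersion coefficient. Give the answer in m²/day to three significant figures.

At the plume center C_max = M/(n_e·A·√(4πDt)), so D = M²/(4πt·(n_e·A·C_max)²).
n_e·A·C_max = 0.41 × 5.0 × 0.076 = 0.1558 kg/m.
D = 4.6²/(4π × 320 × 0.1558²) = 0.217 m²/day.

0.217 m²/day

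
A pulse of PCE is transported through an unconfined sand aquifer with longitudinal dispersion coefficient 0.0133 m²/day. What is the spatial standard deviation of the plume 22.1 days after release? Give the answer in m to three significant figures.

Dispersive spreading gives a Gaussian with σ² = 2Dt; advection only shifts the center.
σ = √(2 × 0.0133 × 22.1) = 0.767 m.

0.767 m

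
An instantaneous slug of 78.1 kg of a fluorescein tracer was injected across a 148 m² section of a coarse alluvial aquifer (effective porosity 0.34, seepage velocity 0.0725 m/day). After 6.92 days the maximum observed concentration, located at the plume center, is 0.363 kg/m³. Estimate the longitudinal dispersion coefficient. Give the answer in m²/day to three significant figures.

At the plume center C_max = M/(n_e·A·√(4πDt)), so D = M²/(4πt·(n_e·A·C_max)²).
n_e·A·C_max = 0.34 × 148 × 0.363 = 18.27 kg/m.
D = 78.1²/(4π × 6.92 × 18.27²) = 0.210 m²/day.

0.210 m²/day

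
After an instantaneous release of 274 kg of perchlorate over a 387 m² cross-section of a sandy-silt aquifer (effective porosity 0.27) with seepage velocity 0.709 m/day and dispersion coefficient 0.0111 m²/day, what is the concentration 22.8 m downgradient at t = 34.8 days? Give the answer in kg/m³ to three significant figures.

0.123 kg/m³

For an instantaneous plane source, C(x,t) = M/(n_e·A·√(4πDt)) · exp(−(x−vt)²/(4Dt)), with n_e·A the pore (flow) area.
Plume center vt = 0.709 × 34.8 = 24.6732 m, so the well at 22.8 m is 1.8732 m upgradient of the peak.
√(4πDt) = 2.203 m, giving peak height M/(n_e·A·√(4πDt)) = 274/(0.27 × 387 × 2.203) = 1.190 kg/m³.
(x−vt)²/(4Dt) = (-1.8732)²/(4 × 0.0111 × 34.8) = 2.271; exp(−2.271) = 0.1032.
C = 1.190 × 0.1032 = 0.123 kg/m³.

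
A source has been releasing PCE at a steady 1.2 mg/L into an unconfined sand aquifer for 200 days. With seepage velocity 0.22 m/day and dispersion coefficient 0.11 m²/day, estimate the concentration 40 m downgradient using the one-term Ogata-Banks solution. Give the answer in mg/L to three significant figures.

For a continuous step input, C/C₀ ≈ ½·erfc((x−vt)/(2√(Dt))).
vt = 0.22 × 200 = 44 m and 2√(Dt) = 2√(0.11 × 200) = 9.381 m.
Argument (x−vt)/(2√(Dt)) = (40 − 44)/9.381 = -0.4264; ½·erfc(-0.4264) = 0.7268.
C = 1.2 × 0.7268 = 0.872 mg/L.

0.872 mg/L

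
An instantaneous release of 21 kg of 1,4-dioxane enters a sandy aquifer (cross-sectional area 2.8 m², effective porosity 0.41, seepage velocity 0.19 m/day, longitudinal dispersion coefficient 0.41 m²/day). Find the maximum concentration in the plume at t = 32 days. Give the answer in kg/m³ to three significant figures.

1.42 kg/m³

The peak of an instantaneous 1D plume sits at x = vt; there the Gaussian factor is 1 and C_max = M/(n_e·A·√(4πDt)), where n_e·A is the pore area the mass is dissolved in.
√(4πDt) = √(4π × 0.41 × 32) = 12.84 m, so C_max = 21/(0.41 × 2.8 × 12.84) = 1.42 kg/m³.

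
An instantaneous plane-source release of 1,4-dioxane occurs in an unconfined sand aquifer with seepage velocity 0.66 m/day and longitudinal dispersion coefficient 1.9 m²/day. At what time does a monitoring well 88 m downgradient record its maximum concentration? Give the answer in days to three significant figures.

For the 1D instantaneous-source solution, setting ∂C/∂t = 0 at fixed x gives v²t² + 2Dt − x² = 0, so t = (√(D² + v²x²) − D)/v².
√(D² + v²x²) = √(1.9² + 0.66² × 88²) = 58.11; v² = 0.4356.
t = (58.11 − 1.9)/0.4356 = 129 days (vs. the pure-advection estimate x/v = 133 d).

129 days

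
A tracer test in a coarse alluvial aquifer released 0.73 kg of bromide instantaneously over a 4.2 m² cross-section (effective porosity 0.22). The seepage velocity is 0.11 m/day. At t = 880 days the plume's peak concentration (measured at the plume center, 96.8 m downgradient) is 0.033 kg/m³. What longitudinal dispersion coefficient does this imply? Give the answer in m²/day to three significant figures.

0.0518 m²/day

At the plume center C_max = M/(n_e·A·√(4πDt)), so D = M²/(4πt·(n_e·A·C_max)²).
n_e·A·C_max = 0.22 × 4.2 × 0.033 = 0.03049 kg/m.
D = 0.73²/(4π × 880 × 0.03049²) = 0.0518 m²/day.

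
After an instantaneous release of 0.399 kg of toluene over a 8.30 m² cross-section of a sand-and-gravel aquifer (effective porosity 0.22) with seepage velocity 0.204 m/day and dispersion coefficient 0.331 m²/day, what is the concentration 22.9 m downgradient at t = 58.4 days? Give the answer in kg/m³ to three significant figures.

0.00294 kg/m³

For an instantaneous plane source, C(x,t) = M/(n_e·A·√(4πDt)) · exp(−(x−vt)²/(4Dt)), with n_e·A the pore (flow) area.
Plume center vt = 0.204 × 58.4 = 11.9136 m, so the well at 22.9 m is 10.9864 m downgradient of the peak.
√(4πDt) = 15.59 m, giving peak height M/(n_e·A·√(4πDt)) = 0.399/(0.22 × 8.30 × 15.59) = 0.01402 kg/m³.
(x−vt)²/(4Dt) = (10.9864)²/(4 × 0.331 × 58.4) = 1.561; exp(−1.561) = 0.2099.
C = 0.01402 × 0.2099 = 0.00294 kg/m³.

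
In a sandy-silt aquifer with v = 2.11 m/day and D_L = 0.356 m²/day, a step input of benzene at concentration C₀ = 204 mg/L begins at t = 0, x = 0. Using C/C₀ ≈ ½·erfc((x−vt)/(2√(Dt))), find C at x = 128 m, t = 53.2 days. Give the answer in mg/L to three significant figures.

1.07 mg/L

For a continuous step input, C/C₀ ≈ ½·erfc((x−vt)/(2√(Dt))).
vt = 2.11 × 53.2 = 112.252 m and 2√(Dt) = 2√(0.356 × 53.2) = 8.704 m.
Argument (x−vt)/(2√(Dt)) = (128 − 112.252)/8.704 = 1.809; ½·erfc(1.809) = 0.005259.
C = 204 × 0.005259 = 1.07 mg/L.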